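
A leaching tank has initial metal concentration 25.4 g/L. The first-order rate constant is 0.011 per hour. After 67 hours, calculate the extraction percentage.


52.1453%

Compute the exponent:
-k * t = -0.011 * 67 = -0.737
Remaining concentration:
C = 25.4 * exp(-0.737)
= 25.4 * 0.4785474064
= 12.15510412 g/L
Extracted = 25.4 - 12.15510412 = 13.24489588 g/L
Extraction % = 13.24489588 / 25.4 * 100
= 52.1453%


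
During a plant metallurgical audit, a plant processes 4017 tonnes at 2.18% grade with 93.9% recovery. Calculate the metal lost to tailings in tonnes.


5.3418 tonnes

Total metal in feed:
= 4017 * 2.18 / 100 = 87.5706 tonnes
Metal recovered:
= 87.5706 * 93.9 / 100 = 82.2287934 tonnes
Metal lost to tailings:
= 87.5706 - 82.2287934
= 5.3418 tonnes


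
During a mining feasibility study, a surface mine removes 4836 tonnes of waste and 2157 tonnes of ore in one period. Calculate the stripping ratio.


Stripping ratio = waste tonnage / ore tonnage
= 4836 / 2157
= 2.242

2.242


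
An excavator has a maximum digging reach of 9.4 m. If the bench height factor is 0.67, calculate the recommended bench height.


Bench height = reach * factor
= 9.4 * 0.67
= 6.298 m

6.298 m


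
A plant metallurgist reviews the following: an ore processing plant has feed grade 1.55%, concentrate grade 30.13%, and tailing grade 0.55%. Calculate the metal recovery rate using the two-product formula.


Using the two-product formula:
R = 100 * c * (f - t) / (f * (c - t))
Numerator = 100 * 30.13 * (1.55 - 0.55)
= 100 * 30.13 * 1.0
= 3013.0
Denominator = 1.55 * (30.13 - 0.55)
= 1.55 * 29.58
= 45.849
R = 3013.0 / 45.849
= 65.7157%

65.7157%


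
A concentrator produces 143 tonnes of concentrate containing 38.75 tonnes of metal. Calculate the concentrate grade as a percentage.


Grade = (metal in concentrate / concentrate mass) * 100
= (38.75 / 143) * 100
= 0.270979021 * 100
= 27.0979%

27.0979%


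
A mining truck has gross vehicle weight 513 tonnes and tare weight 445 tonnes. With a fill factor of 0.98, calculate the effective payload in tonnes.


Maximum payload = gross - tare
= 513 - 445 = 68 tonnes
Effective payload = max payload * fill factor
= 68 * 0.98
= 66.64 tonnes

66.64 tonnes


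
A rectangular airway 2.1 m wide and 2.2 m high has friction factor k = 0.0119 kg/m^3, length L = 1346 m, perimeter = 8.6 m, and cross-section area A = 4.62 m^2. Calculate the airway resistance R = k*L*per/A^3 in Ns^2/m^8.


Compute the numerator:
k * L * per = 0.0119 * 1346 * 8.6
= 137.74964
Compute the denominator:
A^3 = 4.62^3 = 98.611128
Resistance:
R = 137.74964 / 98.611128
= 1.3969 Ns^2/m^8

1.3969 Ns^2/m^8


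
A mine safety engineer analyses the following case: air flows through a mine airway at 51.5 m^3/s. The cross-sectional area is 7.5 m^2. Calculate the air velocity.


6.8667 m/s

Velocity = flow rate / cross-sectional area
= 51.5 / 7.5
= 6.8667 m/s


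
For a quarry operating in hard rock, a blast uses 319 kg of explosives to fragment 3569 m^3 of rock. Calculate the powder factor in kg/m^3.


Powder factor = explosive mass / rock volume
= 319 / 3569
= 0.0894 kg/m^3

0.0894 kg/m^3


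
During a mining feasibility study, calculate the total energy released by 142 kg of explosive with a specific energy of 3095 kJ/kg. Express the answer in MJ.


Energy = mass * specific_energy / 1000
= 142 * 3095 / 1000
= 439490 / 1000
= 439.49 MJ

439.49 MJ


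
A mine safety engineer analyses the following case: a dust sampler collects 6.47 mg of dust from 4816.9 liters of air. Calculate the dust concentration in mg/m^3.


1.3432 mg/m^3

Convert liters to m^3: 1 m^3 = 1000 L
Concentration = mass / volume * 1000
= 6.47 / 4816.9 * 1000
= 0.001343187527 * 1000
= 1.3432 mg/m^3


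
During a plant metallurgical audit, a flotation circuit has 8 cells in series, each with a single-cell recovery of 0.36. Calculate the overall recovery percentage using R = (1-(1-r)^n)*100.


97.1853%

Complement of single-cell recovery:
1 - r = 1 - 0.36 = 0.64
Raise to power n:
(1 - r)^8 = 0.64^8 = 0.02814749767
Overall recovery:
R = (1 - 0.02814749767) * 100
= 97.1853%


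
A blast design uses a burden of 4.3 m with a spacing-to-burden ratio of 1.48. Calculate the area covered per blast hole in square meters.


27.3652 m^2

First, find the spacing:
Spacing = burden * ratio = 4.3 * 1.48
= 6.364 m
Then, calculate the area:
Area = burden * spacing = 4.3 * 6.364
= 27.3652 m^2


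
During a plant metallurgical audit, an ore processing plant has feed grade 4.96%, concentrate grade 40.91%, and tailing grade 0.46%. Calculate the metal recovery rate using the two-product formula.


91.7575%

Using the two-product formula:
R = 100 * c * (f - t) / (f * (c - t))
Numerator = 100 * 40.91 * (4.96 - 0.46)
= 100 * 40.91 * 4.5
= 18409.5
Denominator = 4.96 * (40.91 - 0.46)
= 4.96 * 40.45
= 200.632
R = 18409.5 / 200.632
= 91.7575%


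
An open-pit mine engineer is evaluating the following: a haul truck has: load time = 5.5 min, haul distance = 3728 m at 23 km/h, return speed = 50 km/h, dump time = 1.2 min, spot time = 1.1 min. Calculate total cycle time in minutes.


Convert haul speed to m/min: 23 * 1000/60 = 383.3333333 m/min
Haul time = 3728 / 383.3333333 = 9.725217391 min
Convert return speed to m/min: 50 * 1000/60 = 833.3333333 m/min
Return time = 3728 / 833.3333333 = 4.4736 min
Total cycle time:
= 5.5 + 9.725217391 + 1.2 + 4.4736 + 1.1
= 21.9988 min

21.9988 min


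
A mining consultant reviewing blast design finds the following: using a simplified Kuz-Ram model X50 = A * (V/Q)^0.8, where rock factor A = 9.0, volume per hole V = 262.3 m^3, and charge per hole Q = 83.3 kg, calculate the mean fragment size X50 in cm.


22.5302 cm

Compute V/Q:
V/Q = 262.3 / 83.3 = 3.148859544
Raise to the power 0.8:
(V/Q)^0.8 = 3.148859544^0.8 = 2.503356096
Multiply by A:
X50 = 9.0 * 2.503356096
= 22.5302 cm


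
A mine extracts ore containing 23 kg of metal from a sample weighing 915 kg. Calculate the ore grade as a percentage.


2.5137%

Ore grade = (metal mass / ore mass) * 100
= (23 / 915) * 100
= 0.02513661202 * 100
= 2.5137%


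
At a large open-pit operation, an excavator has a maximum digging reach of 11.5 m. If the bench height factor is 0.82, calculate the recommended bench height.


Bench height = reach * factor
= 11.5 * 0.82
= 9.43 m

9.43 m


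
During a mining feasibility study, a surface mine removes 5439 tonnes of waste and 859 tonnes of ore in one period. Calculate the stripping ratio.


Stripping ratio = waste tonnage / ore tonnage
= 5439 / 859
= 6.3318

6.3318


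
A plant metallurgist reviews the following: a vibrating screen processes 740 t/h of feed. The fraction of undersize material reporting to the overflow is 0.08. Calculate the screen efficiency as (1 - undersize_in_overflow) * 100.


92.0%

Screen efficiency = (1 - fraction of undersize in overflow) * 100
= (1 - 0.08) * 100
= 0.92 * 100
= 92.0%


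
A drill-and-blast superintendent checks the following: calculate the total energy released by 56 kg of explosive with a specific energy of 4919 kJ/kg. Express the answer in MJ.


275.464 MJ

Energy = mass * specific_energy / 1000
= 56 * 4919 / 1000
= 275464 / 1000
= 275.464 MJ


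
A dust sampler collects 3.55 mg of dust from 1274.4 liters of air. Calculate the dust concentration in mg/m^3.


2.7856 mg/m^3

Convert liters to m^3: 1 m^3 = 1000 L
Concentration = mass / volume * 1000
= 3.55 / 1274.4 * 1000
= 0.002785624608 * 1000
= 2.7856 mg/m^3


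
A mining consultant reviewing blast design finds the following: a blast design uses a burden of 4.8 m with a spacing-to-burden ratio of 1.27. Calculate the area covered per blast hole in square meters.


First, find the spacing:
Spacing = burden * ratio = 4.8 * 1.27
= 6.096 m
Then, calculate the area:
Area = burden * spacing = 4.8 * 6.096
= 29.2608 m^2

29.2608 m^2


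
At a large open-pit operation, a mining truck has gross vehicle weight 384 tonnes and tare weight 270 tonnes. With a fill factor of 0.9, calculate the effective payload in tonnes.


102.6 tonnes

Maximum payload = gross - tare
= 384 - 270 = 114 tonnes
Effective payload = max payload * fill factor
= 114 * 0.9
= 102.6 tonnes


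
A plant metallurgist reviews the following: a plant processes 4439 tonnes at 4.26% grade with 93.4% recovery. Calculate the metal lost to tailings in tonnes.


12.4807 tonnes

Total metal in feed:
= 4439 * 4.26 / 100 = 189.1014 tonnes
Metal recovered:
= 189.1014 * 93.4 / 100 = 176.6207076 tonnes
Metal lost to tailings:
= 189.1014 - 176.6207076
= 12.4807 tonnes


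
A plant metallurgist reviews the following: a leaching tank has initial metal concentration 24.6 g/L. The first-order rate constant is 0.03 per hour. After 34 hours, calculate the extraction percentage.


Compute the exponent:
-k * t = -0.03 * 34 = -1.02
Remaining concentration:
C = 24.6 * exp(-1.02)
= 24.6 * 0.3605949402
= 8.870635528 g/L
Extracted = 24.6 - 8.870635528 = 15.72936447 g/L
Extraction % = 15.72936447 / 24.6 * 100
= 63.9405%

63.9405%


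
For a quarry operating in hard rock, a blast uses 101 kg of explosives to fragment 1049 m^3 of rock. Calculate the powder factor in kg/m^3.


Powder factor = explosive mass / rock volume
= 101 / 1049
= 0.0963 kg/m^3

0.0963 kg/m^3


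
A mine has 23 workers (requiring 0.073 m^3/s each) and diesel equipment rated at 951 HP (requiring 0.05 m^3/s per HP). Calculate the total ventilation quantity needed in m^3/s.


Airflow for workers:
Q_people = 23 * 0.073 = 1.679 m^3/s
Airflow for diesel equipment:
Q_diesel = 951 * 0.05 = 47.55 m^3/s
Total ventilation:
Q_total = 1.679 + 47.55
= 49.229 m^3/s

49.229 m^3/s


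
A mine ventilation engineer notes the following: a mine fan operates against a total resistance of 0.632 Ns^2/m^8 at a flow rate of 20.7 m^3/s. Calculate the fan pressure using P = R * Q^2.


270.8057 Pa

Compute Q^2:
Q^2 = 20.7^2 = 428.49
Compute pressure:
P = R * Q^2 = 0.632 * 428.49
= 270.8057 Pa


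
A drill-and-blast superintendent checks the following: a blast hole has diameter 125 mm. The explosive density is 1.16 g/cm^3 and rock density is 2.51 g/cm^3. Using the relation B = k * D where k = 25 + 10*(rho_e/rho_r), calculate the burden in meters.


3.7027 m

First, compute k:
rho_e / rho_r = 1.16 / 2.51 = 0.4621513944
k = 25 + 10 * 0.4621513944 = 29.62151394
Then, compute burden:
B = k * D / 1000 = 29.62151394 * 125 / 1000
= 3702.689243 / 1000
= 3.7027 m


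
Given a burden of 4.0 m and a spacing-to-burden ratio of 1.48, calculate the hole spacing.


Spacing = burden * ratio
= 4.0 * 1.48
= 5.92 m

5.92 m


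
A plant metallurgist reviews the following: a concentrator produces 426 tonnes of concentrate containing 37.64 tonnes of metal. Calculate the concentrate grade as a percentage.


8.8357%

Grade = (metal in concentrate / concentrate mass) * 100
= (37.64 / 426) * 100
= 0.08835680751 * 100
= 8.8357%


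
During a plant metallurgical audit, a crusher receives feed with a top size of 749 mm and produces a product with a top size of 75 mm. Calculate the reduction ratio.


Reduction ratio = feed size / product size
= 749 / 75
= 9.9867

9.9867


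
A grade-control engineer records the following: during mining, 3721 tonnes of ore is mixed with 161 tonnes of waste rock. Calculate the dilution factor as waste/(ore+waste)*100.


4.1473%

Total material = ore + waste
= 3721 + 161 = 3882 tonnes
Dilution = waste / total * 100
= 161 / 3882 * 100
= 0.04147346728 * 100
= 4.1473%


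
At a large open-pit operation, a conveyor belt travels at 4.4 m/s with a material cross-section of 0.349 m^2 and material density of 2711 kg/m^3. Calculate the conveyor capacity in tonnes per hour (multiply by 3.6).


Volumetric flow = speed * area
= 4.4 * 0.349 = 1.5356 m^3/s
Mass flow = volumetric * density
= 1.5356 * 2711 = 4163.0116 kg/s
Convert to t/h: multiply by 3.6
Capacity = 4163.0116 * 3.6
= 14986.8418 t/h

14986.8418 t/h


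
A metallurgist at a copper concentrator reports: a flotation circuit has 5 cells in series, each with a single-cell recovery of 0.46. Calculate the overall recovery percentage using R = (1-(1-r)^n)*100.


95.4083%

Complement of single-cell recovery:
1 - r = 1 - 0.46 = 0.54
Raise to power n:
(1 - r)^5 = 0.54^5 = 0.0459165024
Overall recovery:
R = (1 - 0.0459165024) * 100
= 95.4083%


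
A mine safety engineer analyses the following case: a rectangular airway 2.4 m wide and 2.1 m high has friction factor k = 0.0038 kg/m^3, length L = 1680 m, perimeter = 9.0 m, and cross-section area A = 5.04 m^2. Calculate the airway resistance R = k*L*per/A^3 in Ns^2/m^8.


0.4488 Ns^2/m^8

Compute the numerator:
k * L * per = 0.0038 * 1680 * 9.0
= 57.456
Compute the denominator:
A^3 = 5.04^3 = 128.024064
Resistance:
R = 57.456 / 128.024064
= 0.4488 Ns^2/m^8


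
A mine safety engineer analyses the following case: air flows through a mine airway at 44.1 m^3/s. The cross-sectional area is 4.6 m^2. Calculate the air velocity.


Velocity = flow rate / cross-sectional area
= 44.1 / 4.6
= 9.587 m/s

9.587 m/s


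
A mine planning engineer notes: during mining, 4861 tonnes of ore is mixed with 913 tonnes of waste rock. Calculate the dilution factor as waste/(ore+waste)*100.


Total material = ore + waste
= 4861 + 913 = 5774 tonnes
Dilution = waste / total * 100
= 913 / 5774 * 100
= 0.1581226186 * 100
= 15.8123%

15.8123%


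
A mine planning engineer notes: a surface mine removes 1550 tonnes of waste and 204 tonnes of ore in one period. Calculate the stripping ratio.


7.598

Stripping ratio = waste tonnage / ore tonnage
= 1550 / 204
= 7.598


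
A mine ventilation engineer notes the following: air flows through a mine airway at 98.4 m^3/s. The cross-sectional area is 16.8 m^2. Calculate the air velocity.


Velocity = flow rate / cross-sectional area
= 98.4 / 16.8
= 5.8571 m/s

5.8571 m/s


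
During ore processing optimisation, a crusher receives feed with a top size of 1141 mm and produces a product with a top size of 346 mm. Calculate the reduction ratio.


Reduction ratio = feed size / product size
= 1141 / 346
= 3.2977

3.2977


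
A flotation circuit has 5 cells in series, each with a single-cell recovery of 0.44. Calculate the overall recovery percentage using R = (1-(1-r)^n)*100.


94.4927%

Complement of single-cell recovery:
1 - r = 1 - 0.44 = 0.56
Raise to power n:
(1 - r)^5 = 0.56^5 = 0.0550731776
Overall recovery:
R = (1 - 0.0550731776) * 100
= 94.4927%


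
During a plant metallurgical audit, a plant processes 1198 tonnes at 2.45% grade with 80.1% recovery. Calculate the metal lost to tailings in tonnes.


Total metal in feed:
= 1198 * 2.45 / 100 = 29.351 tonnes
Metal recovered:
= 29.351 * 80.1 / 100 = 23.510151 tonnes
Metal lost to tailings:
= 29.351 - 23.510151
= 5.8408 tonnes

5.8408 tonnes


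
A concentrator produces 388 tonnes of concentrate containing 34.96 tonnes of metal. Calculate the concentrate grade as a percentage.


Grade = (metal in concentrate / concentrate mass) * 100
= (34.96 / 388) * 100
= 0.09010309278 * 100
= 9.0103%

9.0103%


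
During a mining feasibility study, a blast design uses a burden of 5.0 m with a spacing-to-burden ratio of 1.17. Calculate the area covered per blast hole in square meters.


First, find the spacing:
Spacing = burden * ratio = 5.0 * 1.17
= 5.85 m
Then, calculate the area:
Area = burden * spacing = 5.0 * 5.85
= 29.25 m^2

29.25 m^2


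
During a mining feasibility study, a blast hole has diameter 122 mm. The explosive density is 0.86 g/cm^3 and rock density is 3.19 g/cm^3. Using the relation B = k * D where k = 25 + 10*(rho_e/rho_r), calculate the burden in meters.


First, compute k:
rho_e / rho_r = 0.86 / 3.19 = 0.2695924765
k = 25 + 10 * 0.2695924765 = 27.69592476
Then, compute burden:
B = k * D / 1000 = 27.69592476 * 122 / 1000
= 3378.902821 / 1000
= 3.3789 m

3.3789 m


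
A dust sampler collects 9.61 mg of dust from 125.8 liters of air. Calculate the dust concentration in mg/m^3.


76.3911 mg/m^3

Convert liters to m^3: 1 m^3 = 1000 L
Concentration = mass / volume * 1000
= 9.61 / 125.8 * 1000
= 0.07639109698 * 1000
= 76.3911 mg/m^3


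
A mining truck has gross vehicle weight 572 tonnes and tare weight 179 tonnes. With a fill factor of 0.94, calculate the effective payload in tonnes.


Maximum payload = gross - tare
= 572 - 179 = 393 tonnes
Effective payload = max payload * fill factor
= 393 * 0.94
= 369.42 tonnes

369.42 tonnes


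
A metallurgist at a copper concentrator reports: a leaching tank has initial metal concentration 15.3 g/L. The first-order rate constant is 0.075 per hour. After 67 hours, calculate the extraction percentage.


99.3428%

Compute the exponent:
-k * t = -0.075 * 67 = -5.025
Remaining concentration:
C = 15.3 * exp(-5.025)
= 15.3 * 0.006571586495
= 0.1005452734 g/L
Extracted = 15.3 - 0.1005452734 = 15.19945473 g/L
Extraction % = 15.19945473 / 15.3 * 100
= 99.3428%


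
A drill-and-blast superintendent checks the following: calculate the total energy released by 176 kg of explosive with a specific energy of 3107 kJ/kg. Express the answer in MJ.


546.832 MJ

Energy = mass * specific_energy / 1000
= 176 * 3107 / 1000
= 546832 / 1000
= 546.832 MJ


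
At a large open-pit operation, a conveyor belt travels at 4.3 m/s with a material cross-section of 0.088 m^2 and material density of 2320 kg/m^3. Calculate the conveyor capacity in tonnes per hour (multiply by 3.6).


3160.3968 t/h

Volumetric flow = speed * area
= 4.3 * 0.088 = 0.3784 m^3/s
Mass flow = volumetric * density
= 0.3784 * 2320 = 877.888 kg/s
Convert to t/h: multiply by 3.6
Capacity = 877.888 * 3.6
= 3160.3968 t/h


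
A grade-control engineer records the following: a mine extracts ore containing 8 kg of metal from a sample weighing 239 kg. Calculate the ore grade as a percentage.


3.3473%

Ore grade = (metal mass / ore mass) * 100
= (8 / 239) * 100
= 0.03347280335 * 100
= 3.3473%


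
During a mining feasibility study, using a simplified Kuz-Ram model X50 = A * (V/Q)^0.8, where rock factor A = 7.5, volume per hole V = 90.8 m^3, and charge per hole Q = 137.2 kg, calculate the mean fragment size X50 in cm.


5.3907 cm

Compute V/Q:
V/Q = 90.8 / 137.2 = 0.6618075802
Raise to the power 0.8:
(V/Q)^0.8 = 0.6618075802^0.8 = 0.7187624655
Multiply by A:
X50 = 7.5 * 0.7187624655
= 5.3907 cm


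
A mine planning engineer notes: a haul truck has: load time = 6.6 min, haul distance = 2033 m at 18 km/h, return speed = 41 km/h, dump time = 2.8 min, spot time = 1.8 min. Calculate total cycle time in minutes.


20.9518 min

Convert haul speed to m/min: 18 * 1000/60 = 300 m/min
Haul time = 2033 / 300 = 6.776666667 min
Convert return speed to m/min: 41 * 1000/60 = 683.3333333 m/min
Return time = 2033 / 683.3333333 = 2.975121951 min
Total cycle time:
= 6.6 + 6.776666667 + 2.8 + 2.975121951 + 1.8
= 20.9518 min


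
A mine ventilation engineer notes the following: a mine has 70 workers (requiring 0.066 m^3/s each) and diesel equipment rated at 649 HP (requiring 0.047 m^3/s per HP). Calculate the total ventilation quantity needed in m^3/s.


Airflow for workers:
Q_people = 70 * 0.066 = 4.62 m^3/s
Airflow for diesel equipment:
Q_diesel = 649 * 0.047 = 30.503 m^3/s
Total ventilation:
Q_total = 4.62 + 30.503
= 35.123 m^3/s

35.123 m^3/s


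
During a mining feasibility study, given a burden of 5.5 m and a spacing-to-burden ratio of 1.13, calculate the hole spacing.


6.215 m

Spacing = burden * ratio
= 5.5 * 1.13
= 6.215 m


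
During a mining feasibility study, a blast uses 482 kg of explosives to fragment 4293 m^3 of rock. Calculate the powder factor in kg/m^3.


0.1123 kg/m^3

Powder factor = explosive mass / rock volume
= 482 / 4293
= 0.1123 kg/m^3


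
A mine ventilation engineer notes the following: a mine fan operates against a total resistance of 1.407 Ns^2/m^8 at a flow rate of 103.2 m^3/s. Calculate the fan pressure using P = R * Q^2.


14984.8877 Pa

Compute Q^2:
Q^2 = 103.2^2 = 10650.24
Compute pressure:
P = R * Q^2 = 1.407 * 10650.24
= 14984.8877 Pa


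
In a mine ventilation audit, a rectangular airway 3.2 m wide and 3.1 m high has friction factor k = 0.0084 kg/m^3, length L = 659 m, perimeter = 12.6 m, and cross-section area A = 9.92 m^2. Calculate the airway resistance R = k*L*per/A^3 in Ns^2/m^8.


0.0714 Ns^2/m^8

Compute the numerator:
k * L * per = 0.0084 * 659 * 12.6
= 69.74856
Compute the denominator:
A^3 = 9.92^3 = 976.191488
Resistance:
R = 69.74856 / 976.191488
= 0.0714 Ns^2/m^8


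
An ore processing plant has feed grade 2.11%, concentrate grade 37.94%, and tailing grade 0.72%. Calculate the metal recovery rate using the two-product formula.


67.1511%

Using the two-product formula:
R = 100 * c * (f - t) / (f * (c - t))
Numerator = 100 * 37.94 * (2.11 - 0.72)
= 100 * 37.94 * 1.39
= 5273.66
Denominator = 2.11 * (37.94 - 0.72)
= 2.11 * 37.22
= 78.5342
R = 5273.66 / 78.5342
= 67.1511%


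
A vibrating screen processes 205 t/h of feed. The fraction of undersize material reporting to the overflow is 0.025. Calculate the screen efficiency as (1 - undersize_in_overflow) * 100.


Screen efficiency = (1 - fraction of undersize in overflow) * 100
= (1 - 0.025) * 100
= 0.975 * 100
= 97.5%

97.5%


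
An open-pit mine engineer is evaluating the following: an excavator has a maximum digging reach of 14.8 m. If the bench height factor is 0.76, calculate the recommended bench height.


Bench height = reach * factor
= 14.8 * 0.76
= 11.248 m

11.248 m


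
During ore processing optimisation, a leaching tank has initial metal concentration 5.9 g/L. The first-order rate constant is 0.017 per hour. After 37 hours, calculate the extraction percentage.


46.6875%

Compute the exponent:
-k * t = -0.017 * 37 = -0.629
Remaining concentration:
C = 5.9 * exp(-0.629)
= 5.9 * 0.5331246592
= 3.145435489 g/L
Extracted = 5.9 - 3.145435489 = 2.754564511 g/L
Extraction % = 2.754564511 / 5.9 * 100
= 46.6875%


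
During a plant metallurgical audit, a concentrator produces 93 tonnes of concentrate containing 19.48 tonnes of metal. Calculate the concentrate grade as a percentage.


20.9462%

Grade = (metal in concentrate / concentrate mass) * 100
= (19.48 / 93) * 100
= 0.2094623656 * 100
= 20.9462%


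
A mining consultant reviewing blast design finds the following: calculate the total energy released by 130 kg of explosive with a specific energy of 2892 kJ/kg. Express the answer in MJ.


375.96 MJ

Energy = mass * specific_energy / 1000
= 130 * 2892 / 1000
= 375960 / 1000
= 375.96 MJ


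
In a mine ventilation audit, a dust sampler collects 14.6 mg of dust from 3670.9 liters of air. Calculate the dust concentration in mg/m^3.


Convert liters to m^3: 1 m^3 = 1000 L
Concentration = mass / volume * 1000
= 14.6 / 3670.9 * 1000
= 0.003977226293 * 1000
= 3.9772 mg/m^3

3.9772 mg/m^3


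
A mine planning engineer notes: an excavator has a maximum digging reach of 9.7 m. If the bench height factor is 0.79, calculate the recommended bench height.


7.663 m

Bench height = reach * factor
= 9.7 * 0.79
= 7.663 m


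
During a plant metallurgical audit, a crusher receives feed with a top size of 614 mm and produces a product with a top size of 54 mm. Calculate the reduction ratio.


11.3704

Reduction ratio = feed size / product size
= 614 / 54
= 11.3704


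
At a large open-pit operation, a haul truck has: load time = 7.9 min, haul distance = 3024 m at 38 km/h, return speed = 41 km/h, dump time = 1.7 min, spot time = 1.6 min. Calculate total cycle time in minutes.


Convert haul speed to m/min: 38 * 1000/60 = 633.3333333 m/min
Haul time = 3024 / 633.3333333 = 4.774736842 min
Convert return speed to m/min: 41 * 1000/60 = 683.3333333 m/min
Return time = 3024 / 683.3333333 = 4.425365854 min
Total cycle time:
= 7.9 + 4.774736842 + 1.7 + 4.425365854 + 1.6
= 20.4001 min

20.4001 min


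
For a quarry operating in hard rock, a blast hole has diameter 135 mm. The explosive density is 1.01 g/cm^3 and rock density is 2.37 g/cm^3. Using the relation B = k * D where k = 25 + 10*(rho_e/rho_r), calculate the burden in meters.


3.9503 m

First, compute k:
rho_e / rho_r = 1.01 / 2.37 = 0.4261603376
k = 25 + 10 * 0.4261603376 = 29.26160338
Then, compute burden:
B = k * D / 1000 = 29.26160338 * 135 / 1000
= 3950.316456 / 1000
= 3.9503 m


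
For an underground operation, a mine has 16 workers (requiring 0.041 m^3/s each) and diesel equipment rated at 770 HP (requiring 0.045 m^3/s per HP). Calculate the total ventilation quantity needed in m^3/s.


35.306 m^3/s

Airflow for workers:
Q_people = 16 * 0.041 = 0.656 m^3/s
Airflow for diesel equipment:
Q_diesel = 770 * 0.045 = 34.65 m^3/s
Total ventilation:
Q_total = 0.656 + 34.65
= 35.306 m^3/s


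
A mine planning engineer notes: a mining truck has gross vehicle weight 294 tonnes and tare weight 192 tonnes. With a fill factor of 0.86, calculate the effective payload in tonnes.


87.72 tonnes

Maximum payload = gross - tare
= 294 - 192 = 102 tonnes
Effective payload = max payload * fill factor
= 102 * 0.86
= 87.72 tonnes


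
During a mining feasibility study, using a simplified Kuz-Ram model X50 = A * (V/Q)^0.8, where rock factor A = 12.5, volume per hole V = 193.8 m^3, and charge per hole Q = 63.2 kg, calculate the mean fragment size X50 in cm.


30.6351 cm

Compute V/Q:
V/Q = 193.8 / 63.2 = 3.066455696
Raise to the power 0.8:
(V/Q)^0.8 = 3.066455696^0.8 = 2.450808374
Multiply by A:
X50 = 12.5 * 2.450808374
= 30.6351 cm


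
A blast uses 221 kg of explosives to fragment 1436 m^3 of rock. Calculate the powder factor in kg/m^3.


0.1539 kg/m^3

Powder factor = explosive mass / rock volume
= 221 / 1436
= 0.1539 kg/m^3


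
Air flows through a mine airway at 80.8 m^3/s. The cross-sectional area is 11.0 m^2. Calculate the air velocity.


Velocity = flow rate / cross-sectional area
= 80.8 / 11.0
= 7.3455 m/s

7.3455 m/s


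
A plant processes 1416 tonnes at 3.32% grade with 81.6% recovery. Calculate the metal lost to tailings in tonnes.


Total metal in feed:
= 1416 * 3.32 / 100 = 47.0112 tonnes
Metal recovered:
= 47.0112 * 81.6 / 100 = 38.3611392 tonnes
Metal lost to tailings:
= 47.0112 - 38.3611392
= 8.6501 tonnes

8.6501 tonnes


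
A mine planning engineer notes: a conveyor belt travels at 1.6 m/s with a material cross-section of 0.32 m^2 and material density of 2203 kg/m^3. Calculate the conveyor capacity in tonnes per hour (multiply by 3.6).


Volumetric flow = speed * area
= 1.6 * 0.32 = 0.512 m^3/s
Mass flow = volumetric * density
= 0.512 * 2203 = 1127.936 kg/s
Convert to t/h: multiply by 3.6
Capacity = 1127.936 * 3.6
= 4060.5696 t/h

4060.5696 t/h


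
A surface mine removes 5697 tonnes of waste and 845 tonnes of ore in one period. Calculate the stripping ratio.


Stripping ratio = waste tonnage / ore tonnage
= 5697 / 845
= 6.742

6.742


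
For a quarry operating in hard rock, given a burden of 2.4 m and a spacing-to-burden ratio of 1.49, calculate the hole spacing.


Spacing = burden * ratio
= 2.4 * 1.49
= 3.576 m

3.576 m


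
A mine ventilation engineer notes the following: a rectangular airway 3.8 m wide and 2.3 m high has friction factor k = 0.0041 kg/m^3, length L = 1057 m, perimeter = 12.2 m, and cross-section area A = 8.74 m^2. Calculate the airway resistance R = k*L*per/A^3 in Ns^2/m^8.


Compute the numerator:
k * L * per = 0.0041 * 1057 * 12.2
= 52.87114
Compute the denominator:
A^3 = 8.74^3 = 667.627624
Resistance:
R = 52.87114 / 667.627624
= 0.0792 Ns^2/m^8

0.0792 Ns^2/m^8


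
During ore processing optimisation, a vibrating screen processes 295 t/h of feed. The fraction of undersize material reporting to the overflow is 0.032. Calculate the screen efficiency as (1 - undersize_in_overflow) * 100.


Screen efficiency = (1 - fraction of undersize in overflow) * 100
= (1 - 0.032) * 100
= 0.968 * 100
= 96.8%

96.8%


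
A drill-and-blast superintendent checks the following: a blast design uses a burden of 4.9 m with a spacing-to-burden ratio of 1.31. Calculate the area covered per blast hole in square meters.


First, find the spacing:
Spacing = burden * ratio = 4.9 * 1.31
= 6.419 m
Then, calculate the area:
Area = burden * spacing = 4.9 * 6.419
= 31.4531 m^2

31.4531 m^2


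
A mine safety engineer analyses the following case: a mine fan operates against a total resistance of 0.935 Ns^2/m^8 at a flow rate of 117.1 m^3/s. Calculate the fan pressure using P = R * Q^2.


12821.1034 Pa

Compute Q^2:
Q^2 = 117.1^2 = 13712.41
Compute pressure:
P = R * Q^2 = 0.935 * 13712.41
= 12821.1034 Pa


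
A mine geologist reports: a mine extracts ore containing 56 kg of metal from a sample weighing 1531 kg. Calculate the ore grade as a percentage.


3.6577%

Ore grade = (metal mass / ore mass) * 100
= (56 / 1531) * 100
= 0.03657740039 * 100
= 3.6577%


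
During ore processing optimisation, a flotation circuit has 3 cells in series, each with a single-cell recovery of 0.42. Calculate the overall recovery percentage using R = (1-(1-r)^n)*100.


Complement of single-cell recovery:
1 - r = 1 - 0.42 = 0.58
Raise to power n:
(1 - r)^3 = 0.58^3 = 0.195112
Overall recovery:
R = (1 - 0.195112) * 100
= 80.4888%

80.4888%


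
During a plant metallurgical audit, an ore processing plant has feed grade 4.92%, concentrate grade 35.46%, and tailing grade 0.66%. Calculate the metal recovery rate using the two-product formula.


88.2275%

Using the two-product formula:
R = 100 * c * (f - t) / (f * (c - t))
Numerator = 100 * 35.46 * (4.92 - 0.66)
= 100 * 35.46 * 4.26
= 15105.96
Denominator = 4.92 * (35.46 - 0.66)
= 4.92 * 34.8
= 171.216
R = 15105.96 / 171.216
= 88.2275%


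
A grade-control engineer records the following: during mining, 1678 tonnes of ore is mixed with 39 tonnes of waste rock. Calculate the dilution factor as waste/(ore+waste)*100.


Total material = ore + waste
= 1678 + 39 = 1717 tonnes
Dilution = waste / total * 100
= 39 / 1717 * 100
= 0.02271403611 * 100
= 2.2714%

2.2714%


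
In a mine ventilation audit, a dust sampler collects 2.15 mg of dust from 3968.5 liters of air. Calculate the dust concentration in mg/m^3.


Convert liters to m^3: 1 m^3 = 1000 L
Concentration = mass / volume * 1000
= 2.15 / 3968.5 * 1000
= 0.0005417664105 * 1000
= 0.5418 mg/m^3

0.5418 mg/m^3


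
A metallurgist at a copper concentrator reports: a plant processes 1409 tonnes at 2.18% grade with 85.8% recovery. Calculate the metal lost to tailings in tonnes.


4.3617 tonnes

Total metal in feed:
= 1409 * 2.18 / 100 = 30.7162 tonnes
Metal recovered:
= 30.7162 * 85.8 / 100 = 26.3544996 tonnes
Metal lost to tailings:
= 30.7162 - 26.3544996
= 4.3617 tonnes


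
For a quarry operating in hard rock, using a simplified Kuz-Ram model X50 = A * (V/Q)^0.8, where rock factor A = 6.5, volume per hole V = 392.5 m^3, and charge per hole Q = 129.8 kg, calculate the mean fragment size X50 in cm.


15.7531 cm

Compute V/Q:
V/Q = 392.5 / 129.8 = 3.023882897
Raise to the power 0.8:
(V/Q)^0.8 = 3.023882897^0.8 = 2.423549949
Multiply by A:
X50 = 6.5 * 2.423549949
= 15.7531 cm


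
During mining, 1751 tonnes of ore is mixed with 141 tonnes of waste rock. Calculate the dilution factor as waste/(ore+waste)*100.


7.4524%

Total material = ore + waste
= 1751 + 141 = 1892 tonnes
Dilution = waste / total * 100
= 141 / 1892 * 100
= 0.0745243129 * 100
= 7.4524%


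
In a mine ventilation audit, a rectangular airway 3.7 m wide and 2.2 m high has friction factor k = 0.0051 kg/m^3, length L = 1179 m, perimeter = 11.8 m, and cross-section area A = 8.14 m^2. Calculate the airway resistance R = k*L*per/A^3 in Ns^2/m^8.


Compute the numerator:
k * L * per = 0.0051 * 1179 * 11.8
= 70.95222
Compute the denominator:
A^3 = 8.14^3 = 539.353144
Resistance:
R = 70.95222 / 539.353144
= 0.1316 Ns^2/m^8

0.1316 Ns^2/m^8


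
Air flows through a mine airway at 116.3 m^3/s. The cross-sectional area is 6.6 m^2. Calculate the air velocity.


17.6212 m/s

Velocity = flow rate / cross-sectional area
= 116.3 / 6.6
= 17.6212 m/s


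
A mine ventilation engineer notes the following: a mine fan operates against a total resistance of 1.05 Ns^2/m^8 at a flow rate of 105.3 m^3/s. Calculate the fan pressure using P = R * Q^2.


11642.4945 Pa

Compute Q^2:
Q^2 = 105.3^2 = 11088.09
Compute pressure:
P = R * Q^2 = 1.05 * 11088.09
= 11642.4945 Pa


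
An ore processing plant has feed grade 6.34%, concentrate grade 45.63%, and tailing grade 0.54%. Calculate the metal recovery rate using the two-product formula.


Using the two-product formula:
R = 100 * c * (f - t) / (f * (c - t))
Numerator = 100 * 45.63 * (6.34 - 0.54)
= 100 * 45.63 * 5.8
= 26465.4
Denominator = 6.34 * (45.63 - 0.54)
= 6.34 * 45.09
= 285.8706
R = 26465.4 / 285.8706
= 92.5783%

92.5783%


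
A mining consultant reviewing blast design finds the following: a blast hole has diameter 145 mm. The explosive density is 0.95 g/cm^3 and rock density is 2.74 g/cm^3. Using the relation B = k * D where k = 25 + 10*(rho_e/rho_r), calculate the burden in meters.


4.1277 m

First, compute k:
rho_e / rho_r = 0.95 / 2.74 = 0.3467153285
k = 25 + 10 * 0.3467153285 = 28.46715328
Then, compute burden:
B = k * D / 1000 = 28.46715328 * 145 / 1000
= 4127.737226 / 1000
= 4.1277 m


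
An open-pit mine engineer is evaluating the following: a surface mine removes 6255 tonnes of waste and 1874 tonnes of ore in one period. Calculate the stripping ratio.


3.3378

Stripping ratio = waste tonnage / ore tonnage
= 6255 / 1874
= 3.3378


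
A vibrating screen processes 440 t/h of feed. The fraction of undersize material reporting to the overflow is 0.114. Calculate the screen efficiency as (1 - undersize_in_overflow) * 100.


Screen efficiency = (1 - fraction of undersize in overflow) * 100
= (1 - 0.114) * 100
= 0.886 * 100
= 88.6%

88.6%


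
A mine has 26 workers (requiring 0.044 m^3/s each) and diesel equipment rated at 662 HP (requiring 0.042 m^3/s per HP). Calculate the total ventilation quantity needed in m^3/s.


Airflow for workers:
Q_people = 26 * 0.044 = 1.144 m^3/s
Airflow for diesel equipment:
Q_diesel = 662 * 0.042 = 27.804 m^3/s
Total ventilation:
Q_total = 1.144 + 27.804
= 28.948 m^3/s

28.948 m^3/s


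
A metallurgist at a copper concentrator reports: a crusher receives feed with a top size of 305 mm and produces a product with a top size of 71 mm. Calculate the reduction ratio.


4.2958

Reduction ratio = feed size / product size
= 305 / 71
= 4.2958


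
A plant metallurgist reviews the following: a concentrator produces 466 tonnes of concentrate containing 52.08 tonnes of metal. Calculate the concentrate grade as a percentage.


Grade = (metal in concentrate / concentrate mass) * 100
= (52.08 / 466) * 100
= 0.1117596567 * 100
= 11.176%

11.176%


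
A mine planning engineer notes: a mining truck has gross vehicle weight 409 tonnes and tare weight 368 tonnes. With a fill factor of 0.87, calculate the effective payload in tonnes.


35.67 tonnes

Maximum payload = gross - tare
= 409 - 368 = 41 tonnes
Effective payload = max payload * fill factor
= 41 * 0.87
= 35.67 tonnes


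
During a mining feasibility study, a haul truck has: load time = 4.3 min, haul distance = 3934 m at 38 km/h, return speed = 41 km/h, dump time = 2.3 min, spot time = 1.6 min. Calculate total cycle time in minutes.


20.1687 min

Convert haul speed to m/min: 38 * 1000/60 = 633.3333333 m/min
Haul time = 3934 / 633.3333333 = 6.211578947 min
Convert return speed to m/min: 41 * 1000/60 = 683.3333333 m/min
Return time = 3934 / 683.3333333 = 5.757073171 min
Total cycle time:
= 4.3 + 6.211578947 + 2.3 + 5.757073171 + 1.6
= 20.1687 min


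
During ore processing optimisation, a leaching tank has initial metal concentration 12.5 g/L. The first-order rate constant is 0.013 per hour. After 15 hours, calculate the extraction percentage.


Compute the exponent:
-k * t = -0.013 * 15 = -0.195
Remaining concentration:
C = 12.5 * exp(-0.195)
= 12.5 * 0.8228346581
= 10.28543323 g/L
Extracted = 12.5 - 10.28543323 = 2.214566774 g/L
Extraction % = 2.214566774 / 12.5 * 100
= 17.7165%

17.7165%


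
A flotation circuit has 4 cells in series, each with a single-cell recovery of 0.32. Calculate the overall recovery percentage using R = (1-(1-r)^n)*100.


78.6186%

Complement of single-cell recovery:
1 - r = 1 - 0.32 = 0.68
Raise to power n:
(1 - r)^4 = 0.68^4 = 0.21381376
Overall recovery:
R = (1 - 0.21381376) * 100
= 78.6186%


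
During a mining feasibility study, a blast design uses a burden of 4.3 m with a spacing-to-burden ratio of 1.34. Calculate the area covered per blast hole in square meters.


24.7766 m^2

First, find the spacing:
Spacing = burden * ratio = 4.3 * 1.34
= 5.762 m
Then, calculate the area:
Area = burden * spacing = 4.3 * 5.762
= 24.7766 m^2


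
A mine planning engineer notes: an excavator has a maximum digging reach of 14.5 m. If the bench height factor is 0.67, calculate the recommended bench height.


Bench height = reach * factor
= 14.5 * 0.67
= 9.715 m

9.715 m


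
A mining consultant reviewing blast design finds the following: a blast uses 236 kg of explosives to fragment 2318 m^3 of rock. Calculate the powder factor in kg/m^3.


Powder factor = explosive mass / rock volume
= 236 / 2318
= 0.1018 kg/m^3

0.1018 kg/m^3


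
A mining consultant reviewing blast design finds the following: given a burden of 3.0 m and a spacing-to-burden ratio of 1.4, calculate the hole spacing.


Spacing = burden * ratio
= 3.0 * 1.4
= 4.2 m

4.2 m


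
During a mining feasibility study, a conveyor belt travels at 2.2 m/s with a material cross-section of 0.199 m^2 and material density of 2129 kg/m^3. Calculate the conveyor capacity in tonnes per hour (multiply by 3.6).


3355.4743 t/h

Volumetric flow = speed * area
= 2.2 * 0.199 = 0.4378 m^3/s
Mass flow = volumetric * density
= 0.4378 * 2129 = 932.0762 kg/s
Convert to t/h: multiply by 3.6
Capacity = 932.0762 * 3.6
= 3355.4743 t/h


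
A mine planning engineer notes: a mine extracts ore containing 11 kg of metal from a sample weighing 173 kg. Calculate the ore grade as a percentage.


Ore grade = (metal mass / ore mass) * 100
= (11 / 173) * 100
= 0.06358381503 * 100
= 6.3584%

6.3584%


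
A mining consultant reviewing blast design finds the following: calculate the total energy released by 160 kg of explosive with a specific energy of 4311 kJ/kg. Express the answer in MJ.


Energy = mass * specific_energy / 1000
= 160 * 4311 / 1000
= 689760 / 1000
= 689.76 MJ

689.76 MJ


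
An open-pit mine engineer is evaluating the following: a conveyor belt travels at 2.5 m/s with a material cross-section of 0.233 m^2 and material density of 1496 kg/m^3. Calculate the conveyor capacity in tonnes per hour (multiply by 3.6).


3137.112 t/h

Volumetric flow = speed * area
= 2.5 * 0.233 = 0.5825 m^3/s
Mass flow = volumetric * density
= 0.5825 * 1496 = 871.42 kg/s
Convert to t/h: multiply by 3.6
Capacity = 871.42 * 3.6
= 3137.112 t/h


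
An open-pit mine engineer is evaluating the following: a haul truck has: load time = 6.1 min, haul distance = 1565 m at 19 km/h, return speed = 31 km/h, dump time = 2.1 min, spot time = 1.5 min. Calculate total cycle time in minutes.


17.6711 min

Convert haul speed to m/min: 19 * 1000/60 = 316.6666667 m/min
Haul time = 1565 / 316.6666667 = 4.942105263 min
Convert return speed to m/min: 31 * 1000/60 = 516.6666667 m/min
Return time = 1565 / 516.6666667 = 3.029032258 min
Total cycle time:
= 6.1 + 4.942105263 + 2.1 + 3.029032258 + 1.5
= 17.6711 min


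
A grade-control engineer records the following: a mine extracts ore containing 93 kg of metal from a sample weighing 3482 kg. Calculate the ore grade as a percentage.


2.6709%

Ore grade = (metal mass / ore mass) * 100
= (93 / 3482) * 100
= 0.02670878805 * 100
= 2.6709%


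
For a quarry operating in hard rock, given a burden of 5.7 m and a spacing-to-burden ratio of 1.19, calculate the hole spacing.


6.783 m

Spacing = burden * ratio
= 5.7 * 1.19
= 6.783 m
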